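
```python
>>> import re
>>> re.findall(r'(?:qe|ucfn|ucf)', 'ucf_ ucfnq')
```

['ucf', 'ucfn']

`|` is ordered: at each position the engine commits to the first alternative that works.
Walking the string: at [0:3] → 'ucf'; at [5:9] → 'ucfn'.
No capturing groups, so `findall` returns the 2 full match strings.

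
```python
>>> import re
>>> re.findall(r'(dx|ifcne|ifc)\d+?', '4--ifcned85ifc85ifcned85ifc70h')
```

['ifc', 'ifc']

Matches: at [11:15] match 'ifc8', group 1 = 'ifc'; at [24:28] match 'ifc7', group 1 = 'ifc'.
One capturing group, so `findall` returns just the captured substring from each match — 2 in all.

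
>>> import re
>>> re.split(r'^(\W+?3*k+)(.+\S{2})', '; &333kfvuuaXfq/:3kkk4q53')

['', '; &333k', 'fvuuaXfq/:3kkk4q53', '']

Pattern: anchored at the start of the string; then one or more of a non-word character (lazy), then zero or more of the literal '3', then one or more of a literal 'k' (captured); then one or more of any character, then exactly 2 of a non-whitespace character (captured).
Matches to split on: at [0:25] → '; &333kfvuuaXfq/:3kkk4q53'.
With a capturing group present, the delimiter's captured portion is kept in the result list.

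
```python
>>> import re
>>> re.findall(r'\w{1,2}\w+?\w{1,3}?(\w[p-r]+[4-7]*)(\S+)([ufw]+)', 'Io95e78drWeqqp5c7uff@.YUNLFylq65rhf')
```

[('dr', 'Weqqp5c7uff@.YUNLFylq65rh', 'f')]

A `+?`/`*?`/`{m,n}?` starts at its minimum and grows only as far as needed for what follows to match.
Multiple groups make `findall` return tuples — one 3-tuple for the one match.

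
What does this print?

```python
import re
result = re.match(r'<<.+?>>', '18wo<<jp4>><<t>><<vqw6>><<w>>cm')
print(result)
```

None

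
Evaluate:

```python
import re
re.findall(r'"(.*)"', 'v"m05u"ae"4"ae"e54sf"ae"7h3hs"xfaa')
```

['m05u"ae"4"ae"e54sf"ae"7h3hs']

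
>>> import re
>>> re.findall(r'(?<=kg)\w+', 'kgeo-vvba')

Because the assertion is zero-width, the text it checks is not consumed and won't appear in the result.
`findall` yields the raw match text (1 of them) because the pattern has no groups.

['eo']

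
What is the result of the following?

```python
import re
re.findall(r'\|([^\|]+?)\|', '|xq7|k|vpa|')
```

Walking the string: at [0:5] match '|xq7|', group 1 = 'xq7'; at [6:11] match '|vpa|', group 1 = 'vpa'.
One capturing group, so `findall` returns just the captured substring from each match — 2 in all.

['xq7', 'vpa']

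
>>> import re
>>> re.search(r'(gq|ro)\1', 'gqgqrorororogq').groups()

The backreference `\1` re-matches whatever the first group consumed, character for character.
`re.search` scans for the first position where the pattern succeeds.
The match spans [0:4] → 'gqgq'.
Captured: group 1 = 'gq'.

('gq',)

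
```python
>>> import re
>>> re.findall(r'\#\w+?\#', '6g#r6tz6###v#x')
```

['#r6tz6#', '#v#']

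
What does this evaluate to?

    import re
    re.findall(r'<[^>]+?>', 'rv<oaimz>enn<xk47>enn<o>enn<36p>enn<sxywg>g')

Scanning left to right: at [2:9] → '<oaimz>'; at [12:18] → '<xk47>'; at [21:24] → '<o>'; at [27:32] → '<36p>'; at [35:42] → '<sxywg>'.
No capturing groups, so `findall` returns the 5 full match strings.

['<oaimz>', '<xk47>', '<o>', '<36p>', '<sxywg>']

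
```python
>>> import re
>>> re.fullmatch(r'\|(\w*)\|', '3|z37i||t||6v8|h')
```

For `fullmatch`, every character of the input must be accounted for by the pattern.
Here the string isn't matched end-to-end, so the call returns None.

None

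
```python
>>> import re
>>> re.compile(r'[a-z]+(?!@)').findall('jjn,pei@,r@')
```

Because the assertion is negative and zero-width, positions next to the forbidden text are skipped.
Matches: at [0:3] → 'jjn'; at [4:6] → 'pe'.
With no groups in the pattern, `findall` gives back each whole match — 2 here.

['jjn', 'pe']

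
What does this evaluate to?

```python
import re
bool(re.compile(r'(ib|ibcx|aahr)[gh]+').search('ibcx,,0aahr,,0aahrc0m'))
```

`search` walks the string left to right and returns the first match it finds.
Here no position works, so the call returns None, and `bool(None)` is False.

False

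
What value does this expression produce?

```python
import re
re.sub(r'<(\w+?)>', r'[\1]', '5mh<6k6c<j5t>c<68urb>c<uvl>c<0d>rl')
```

'5mh<6k6c[j5t]c[68urb]c[uvl]c[0d]rl'

The replacement refers to a captured group, so each match is rewritten using its own captured text.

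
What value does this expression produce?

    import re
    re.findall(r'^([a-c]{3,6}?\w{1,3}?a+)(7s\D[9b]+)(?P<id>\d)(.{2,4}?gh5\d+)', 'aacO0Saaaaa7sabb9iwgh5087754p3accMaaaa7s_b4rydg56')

[('aacO0Saaaaa', '7sabb', '9', 'iwgh5087754')]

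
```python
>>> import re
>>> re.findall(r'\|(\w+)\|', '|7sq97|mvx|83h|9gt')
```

['7sq97', '83h']

Scanning left to right: at [0:7] match '|7sq97|', group 1 = '7sq97'; at [10:15] match '|83h|', group 1 = '83h'.
With a single group, `findall` returns only what that group captured — 2 items.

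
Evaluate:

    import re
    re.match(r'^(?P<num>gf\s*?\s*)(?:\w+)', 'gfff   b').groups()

Pattern: anchored at the start of the string; then the literal 'gf', then zero or more of whitespace (lazy), then zero or more of whitespace (captured as 'num'); then one or more of a word character (non-capturing group).
With `match`, the pattern is implicitly anchored at the beginning.
The match spans [0:4] → 'gfff'.
Captured: group 1 = 'gf'.

('gf',)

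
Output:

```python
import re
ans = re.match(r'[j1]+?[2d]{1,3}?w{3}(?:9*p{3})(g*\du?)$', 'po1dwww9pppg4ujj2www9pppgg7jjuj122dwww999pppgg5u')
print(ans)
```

None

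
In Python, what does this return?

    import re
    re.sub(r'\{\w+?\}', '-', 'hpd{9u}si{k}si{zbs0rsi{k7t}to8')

Matches: at [3:7] → '{9u}'; at [9:12] → '{k}'; at [22:27] → '{k7t}'.
Each match is replaced by '-'.

'hpd-si-si{zbs0rsi-to8'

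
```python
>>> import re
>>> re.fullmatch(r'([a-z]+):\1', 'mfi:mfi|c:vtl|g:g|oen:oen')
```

A backreference is literal: `\1` must see the identical characters the first group matched.
For `fullmatch`, every character of the input must be accounted for by the pattern.
Here the string isn't matched end-to-end, so the call returns None.

None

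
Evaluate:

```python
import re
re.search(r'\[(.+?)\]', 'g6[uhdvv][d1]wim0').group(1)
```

'uhdvv'

A non-greedy quantifier consumes as few characters as it can — just enough that the remainder of the pattern still matches from where it stops; whatever follows it matches normally.
Unlike `match`, `search` isn't anchored — it looks for the pattern anywhere in the string.
The match spans [2:9] → '[uhdvv]'.
Captured: group 1 = 'uhdvv'.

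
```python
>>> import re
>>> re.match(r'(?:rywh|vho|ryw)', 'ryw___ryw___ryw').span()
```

(0, 3)

With `match`, the pattern is implicitly anchored at the beginning.
The match spans [0:3] → 'ryw'.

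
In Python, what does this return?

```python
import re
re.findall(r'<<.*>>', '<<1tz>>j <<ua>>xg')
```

['<<1tz>>j <<ua>>']

No capturing groups, so `findall` returns the 1 full match string.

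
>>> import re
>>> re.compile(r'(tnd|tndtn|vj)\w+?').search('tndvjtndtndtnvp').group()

The match spans [0:4] → 'tndv'.

'tndv'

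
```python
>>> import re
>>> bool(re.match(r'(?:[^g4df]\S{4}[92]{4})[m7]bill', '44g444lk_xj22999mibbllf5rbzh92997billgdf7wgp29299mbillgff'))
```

False

Pattern: any character except [g4df], then exactly 4 of a non-whitespace character, then exactly 4 of one of [92] (non-capturing group); then one of [m7], then the literal 'bi', then the literal 'll'.
With `match`, the pattern is implicitly anchored at the beginning.
Here the string doesn't start with a match, so the call returns None, and `bool(None)` is False.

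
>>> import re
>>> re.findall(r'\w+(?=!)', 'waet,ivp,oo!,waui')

['oo']

Lookahead/lookbehind check context without consuming it, so the matched span excludes the asserted characters.
Matches: at [9:11] → 'oo'.
With no groups in the pattern, `findall` gives back each whole match — 1 here.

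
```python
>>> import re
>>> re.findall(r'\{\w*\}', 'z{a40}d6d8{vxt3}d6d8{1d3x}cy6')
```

['{a40}', '{vxt3}', '{1d3x}']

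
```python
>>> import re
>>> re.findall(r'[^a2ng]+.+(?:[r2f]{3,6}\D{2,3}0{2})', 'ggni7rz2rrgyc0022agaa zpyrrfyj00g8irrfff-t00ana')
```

['i7rz2rrgyc0022agaa zpyrrfyj00g8irrfff-t00']

The pattern matches one or more of any character except [a2ng], then one or more of any character; then 3 to 6 of one of [r2f], then 2 to 3 of a non-digit, then exactly 2 of the literal '0' (non-capturing group).
Walking the string: at [3:44] → 'i7rz2rrgyc0022agaa zpyrrfyj00g8irrfff-t00'.
Since nothing is captured, `findall` lists the 1 matched substring directly.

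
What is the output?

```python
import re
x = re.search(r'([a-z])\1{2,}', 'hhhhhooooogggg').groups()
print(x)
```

('h',)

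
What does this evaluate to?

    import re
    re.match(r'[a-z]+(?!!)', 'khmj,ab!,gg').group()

`re.match` only tries the pattern at the start of the string.
The match spans [0:4] → 'khmj'.

'khmj'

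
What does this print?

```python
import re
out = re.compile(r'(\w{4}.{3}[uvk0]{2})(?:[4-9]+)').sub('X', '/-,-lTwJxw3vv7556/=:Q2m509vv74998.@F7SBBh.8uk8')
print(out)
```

/-,-X/=:Q2m509vv74998.@FX

Pattern: exactly 4 of a word character, then exactly 3 of any character, then exactly 2 of one of [uvk0] (captured); then one or more of a character in [4-9] (non-capturing group).
Matches: at [4:17] → 'lTwJxw3vv7556'; at [36:46] → '7SBBh.8uk8'.
`sub` substitutes 'X' at each match site.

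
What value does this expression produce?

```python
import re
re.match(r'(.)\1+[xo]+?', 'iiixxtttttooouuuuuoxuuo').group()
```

With `match`, the pattern is implicitly anchored at the beginning.
The match spans [0:4] → 'iiix'.

'iiix'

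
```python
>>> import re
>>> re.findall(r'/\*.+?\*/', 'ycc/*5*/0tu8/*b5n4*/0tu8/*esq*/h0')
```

The `?` after the quantifier makes it lazy — it takes as little as possible before letting the rest of the pattern try.
Scanning left to right: at [3:8] → '/*5*/'; at [12:20] → '/*b5n4*/'; at [24:31] → '/*esq*/'.
No capturing groups, so `findall` returns the 3 full match strings.

['/*5*/', '/*b5n4*/', '/*esq*/']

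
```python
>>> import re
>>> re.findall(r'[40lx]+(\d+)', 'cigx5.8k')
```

The pattern matches one or more of one of [40lx]; then one or more of a digit (captured).
Walking the string: at [3:5] match 'x5', group 1 = '5'.
With a single group, `findall` returns only what that group captured — 1 item.

['5']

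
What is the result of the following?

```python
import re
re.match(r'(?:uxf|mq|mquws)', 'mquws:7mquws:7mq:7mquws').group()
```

`match` is anchored at position 0; if the pattern doesn't fit there, it returns None.
The match spans [0:2] → 'mq'.

'mq'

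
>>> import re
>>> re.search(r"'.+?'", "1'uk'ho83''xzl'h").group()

"'uk'"

Unlike `match`, `search` isn't anchored — it looks for the pattern anywhere in the string.
The match spans [1:5] → "'uk'".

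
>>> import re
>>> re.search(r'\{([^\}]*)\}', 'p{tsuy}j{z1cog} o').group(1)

Unlike `match`, `search` isn't anchored — it looks for the pattern anywhere in the string.
The match spans [1:7] → '{tsuy}'.
Captured: group 1 = 'tsuy'.

'tsuy'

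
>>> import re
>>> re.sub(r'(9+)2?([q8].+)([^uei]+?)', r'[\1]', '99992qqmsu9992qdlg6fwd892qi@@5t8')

Pattern: one or more of a literal '9' (captured); then optionally a literal '2'; then one of [q8], then one or more of any character (captured); then one or more of any character except [uei] (lazy) (captured).
`\1` in the replacement pulls in group 1's text for each match.

'[9999]'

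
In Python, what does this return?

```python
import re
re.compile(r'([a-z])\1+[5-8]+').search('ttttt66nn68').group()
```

'ttttt66'

A backreference is literal: `\1` must see the identical characters the first group matched.
The match spans [0:7] → 'ttttt66'.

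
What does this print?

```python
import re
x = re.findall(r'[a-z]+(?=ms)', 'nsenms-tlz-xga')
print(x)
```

['nsen']

Because the assertion is zero-width, the text it checks is not consumed and won't appear in the result.
Scanning left to right: at [0:4] → 'nsen'.
`findall` yields the raw match text (1 of them) because the pattern has no groups.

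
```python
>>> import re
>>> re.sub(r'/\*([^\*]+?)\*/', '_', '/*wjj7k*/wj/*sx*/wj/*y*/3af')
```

Matches: at [0:9] → '/*wjj7k*/'; at [11:17] → '/*sx*/'; at [19:24] → '/*y*/'.
Every occurrence is swapped for '_'.

'_wj_wj_3af'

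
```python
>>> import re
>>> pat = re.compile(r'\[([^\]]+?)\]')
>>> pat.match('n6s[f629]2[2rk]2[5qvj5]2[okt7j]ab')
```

None

`match` is anchored at position 0; if the pattern doesn't fit there, it returns None.
Here the string doesn't start with a match, so the call returns None.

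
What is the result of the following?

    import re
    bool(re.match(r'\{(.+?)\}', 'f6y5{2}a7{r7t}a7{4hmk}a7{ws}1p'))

False

With `match`, the pattern is implicitly anchored at the beginning.
Here the string doesn't start with a match, so the call returns None, and `bool(None)` is False.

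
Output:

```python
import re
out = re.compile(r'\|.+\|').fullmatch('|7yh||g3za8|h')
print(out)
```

None

`re.fullmatch` is like wrapping the pattern in `^…$` (in single-line mode).
Here the pattern can't cover the whole string, so the call returns None.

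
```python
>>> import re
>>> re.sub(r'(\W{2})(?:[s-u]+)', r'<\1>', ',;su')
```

'<,;>'

Pattern: exactly 2 of a non-word character (captured); then one or more of a character in [s-u] (non-capturing group).
Matches: at [0:4] → ',;su'.
The replacement refers to a captured group, so each match is rewritten using its own captured text.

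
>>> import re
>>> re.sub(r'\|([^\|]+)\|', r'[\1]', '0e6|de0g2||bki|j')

Each match is replaced using the text its own group 1 captured.

'0e6[de0g2][bki]j'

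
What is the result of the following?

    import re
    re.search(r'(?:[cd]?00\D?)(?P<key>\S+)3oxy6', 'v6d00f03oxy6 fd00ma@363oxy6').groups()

('0',)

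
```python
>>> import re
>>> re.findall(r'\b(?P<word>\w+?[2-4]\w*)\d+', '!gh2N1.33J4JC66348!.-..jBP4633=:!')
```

['gh2N', '33J4JC6634', 'jBP463']

Because there's exactly one group, `findall` drops the full match and keeps group 1 from each hit.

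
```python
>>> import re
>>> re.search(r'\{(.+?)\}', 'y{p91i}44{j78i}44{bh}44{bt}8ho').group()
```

'{p91i}'

With the lazy modifier that quantifier settles for the fewest repetitions that let the rest of the pattern succeed (the atoms after it are unaffected and can still be greedy).
The match spans [1:7] → '{p91i}'.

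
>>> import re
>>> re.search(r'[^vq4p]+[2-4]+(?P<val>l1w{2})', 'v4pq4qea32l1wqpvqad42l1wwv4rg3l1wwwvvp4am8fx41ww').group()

The pattern matches one or more of any character except [vq4p], then one or more of a character in [2-4]; then the literal 'l1', then exactly 2 of a literal 'w' (captured as 'val').
`search` walks the string left to right and returns the first match it finds.
The match spans [17:25] → 'ad42l1ww'.
Captured: group 1 = 'l1ww'.

'ad42l1ww'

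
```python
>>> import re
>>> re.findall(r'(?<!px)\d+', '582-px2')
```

The negative lookaround is zero-width — it rules out positions where the adjacent text would match, without consuming anything.
Walking the string: at [0:3] → '582'.
Since nothing is captured, `findall` lists the 1 matched substring directly.

['582']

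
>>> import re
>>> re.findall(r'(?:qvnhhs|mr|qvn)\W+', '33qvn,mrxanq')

['qvn,']

Walking the string: at [2:6] → 'qvn,'.
`findall` yields the raw match text (1 of them) because the pattern has no groups.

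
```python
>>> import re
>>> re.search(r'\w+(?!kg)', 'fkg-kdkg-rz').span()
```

A negative assertion filters positions out without eating any characters.
`search` walks the string left to right and returns the first match it finds.
The match spans [0:3] → 'fkg'.

(0, 3)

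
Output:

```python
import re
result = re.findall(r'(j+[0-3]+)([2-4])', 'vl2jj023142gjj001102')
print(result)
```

[('jj0231', '4'), ('jj00110', '2')]

The pattern matches one or more of a literal 'j', then one or more of a character in [0-3] (captured); then a character in [2-4] (captured).
`findall` packs the 2 group values into a tuple for every match.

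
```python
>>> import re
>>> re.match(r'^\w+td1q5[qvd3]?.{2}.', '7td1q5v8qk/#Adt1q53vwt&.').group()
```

'7td1q5v8qk'

With `match`, the pattern is implicitly anchored at the beginning.
The match spans [0:10] → '7td1q5v8qk'.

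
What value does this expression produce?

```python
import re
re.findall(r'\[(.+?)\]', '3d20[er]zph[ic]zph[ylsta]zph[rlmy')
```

['er', 'ic', 'ylsta']

Because the quantifier is non-greedy, it stops expanding at the earliest point where the rest of the pattern can succeed.
Walking the string: at [4:8] match '[er]', group 1 = 'er'; at [11:15] match '[ic]', group 1 = 'ic'; at [18:25] match '[ylsta]', group 1 = 'ylsta'.
With a single group, `findall` returns only what that group captured — 3 items.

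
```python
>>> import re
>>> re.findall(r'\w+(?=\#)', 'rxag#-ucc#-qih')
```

['rxag', 'ucc']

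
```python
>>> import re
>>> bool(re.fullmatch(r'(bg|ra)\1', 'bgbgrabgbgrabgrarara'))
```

For `fullmatch`, every character of the input must be accounted for by the pattern.
Here the string isn't matched end-to-end, so the call returns None, and `bool(None)` is False.

False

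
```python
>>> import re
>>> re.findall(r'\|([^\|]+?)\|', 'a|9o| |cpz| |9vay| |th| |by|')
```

['9o', 'cpz', '9vay', 'th', 'by']

Scanning left to right: at [1:5] match '|9o|', group 1 = '9o'; at [6:11] match '|cpz|', group 1 = 'cpz'; at [12:18] match '|9vay|', group 1 = '9vay'; at [19:23] match '|th|', group 1 = 'th'; at [24:28] match '|by|', group 1 = 'by'.
With a single group, `findall` returns only what that group captured — 5 items.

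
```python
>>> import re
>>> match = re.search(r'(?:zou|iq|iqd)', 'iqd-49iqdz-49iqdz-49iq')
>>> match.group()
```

The regex engine tests alternatives in the order written; an earlier branch that matches wins even if a later one would match more.
Unlike `match`, `search` isn't anchored — it looks for the pattern anywhere in the string.
The match spans [0:2] → 'iq'.

'iq'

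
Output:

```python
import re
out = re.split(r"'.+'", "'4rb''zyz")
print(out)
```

['', 'zyz']

Splitting on the pattern gives 2 pieces.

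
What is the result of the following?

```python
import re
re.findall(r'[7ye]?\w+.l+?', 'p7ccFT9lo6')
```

['p7ccFT9l']

Pattern: optionally one of [7ye], then one or more of a word character; then any character, then one or more of the literal 'l' (lazy).
Matches: at [0:8] → 'p7ccFT9l'.
No capturing groups, so `findall` returns the 1 full match string.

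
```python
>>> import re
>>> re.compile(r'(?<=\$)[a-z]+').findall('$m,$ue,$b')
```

The positive lookaround only admits positions where the adjacent text matches; those characters stay outside the span.
Since nothing is captured, `findall` lists the 3 matched substrings directly.

['m', 'ue', 'b']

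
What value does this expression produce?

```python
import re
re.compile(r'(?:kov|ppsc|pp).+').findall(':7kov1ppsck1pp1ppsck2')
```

['kov1ppsck1pp1ppsck2']

No capturing groups, so `findall` returns the 1 full match string.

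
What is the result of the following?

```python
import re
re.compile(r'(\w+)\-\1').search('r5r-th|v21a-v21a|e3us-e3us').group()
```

`\1` has to match the exact text group 1 already captured.
`search` walks the string left to right and returns the first match it finds.
The match spans [7:16] → 'v21a-v21a'.
Captured: group 1 = 'v21a'.

'v21a-v21a'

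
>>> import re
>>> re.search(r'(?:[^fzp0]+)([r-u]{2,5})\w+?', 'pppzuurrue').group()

'uurrue'

Pattern: one or more of any character except [fzp0] (non-capturing group); then 2 to 5 of a character in [r-u] (captured); then one or more of a word character (lazy).
`re.search` tries every starting position until one works.
The match spans [4:10] → 'uurrue'.
Captured: group 1 = 'ru'.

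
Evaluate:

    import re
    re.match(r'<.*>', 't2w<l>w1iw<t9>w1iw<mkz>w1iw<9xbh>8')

None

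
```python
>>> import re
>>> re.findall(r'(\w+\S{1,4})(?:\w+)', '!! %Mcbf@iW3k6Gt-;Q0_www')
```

['Mcbf@iW3', 'Q0_ww']

This matches one or more of a word character, then 1 to 4 of a non-whitespace character (captured); then one or more of a word character (non-capturing group).
With a single group, `findall` returns only what that group captured — 2 items.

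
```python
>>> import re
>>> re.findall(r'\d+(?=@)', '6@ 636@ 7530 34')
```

Lookahead/lookbehind check context without consuming it, so the matched span excludes the asserted characters.
Scanning left to right: at [0:1] → '6'; at [3:6] → '636'.
With no groups in the pattern, `findall` gives back each whole match — 2 here.

['6', '636']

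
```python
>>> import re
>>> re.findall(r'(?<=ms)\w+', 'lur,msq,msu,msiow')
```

['q', 'u', 'iow']

Because the assertion is zero-width, the text it checks is not consumed and won't appear in the result.
`findall` yields the raw match text (3 of them) because the pattern has no groups.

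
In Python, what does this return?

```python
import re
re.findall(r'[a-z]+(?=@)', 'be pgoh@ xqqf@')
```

The positive lookaround only admits positions where the adjacent text matches; those characters stay outside the span.
Matches: at [3:7] → 'pgoh'; at [9:13] → 'xqqf'.
`findall` yields the raw match text (2 of them) because the pattern has no groups.

['pgoh', 'xqqf']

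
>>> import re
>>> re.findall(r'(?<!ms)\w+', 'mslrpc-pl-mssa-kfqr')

['mslrpc', 'pl', 'mssa', 'kfqr']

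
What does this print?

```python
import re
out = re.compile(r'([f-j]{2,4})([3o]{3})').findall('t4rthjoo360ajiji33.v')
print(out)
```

`findall` packs the 2 group values into a tuple for every match.

[('hj', 'oo3')]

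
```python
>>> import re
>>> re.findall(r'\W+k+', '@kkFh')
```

['@kk']

The pattern matches one or more of a non-word character; then one or more of a literal 'k'.
Walking the string: at [0:3] → '@kk'.
No capturing groups, so `findall` returns the 1 full match string.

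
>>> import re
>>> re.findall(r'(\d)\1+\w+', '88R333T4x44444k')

After group 1 captures some text, `\1` only succeeds where that same text appears again.
With a single group, `findall` returns only what that group captured — 1 item.

['8']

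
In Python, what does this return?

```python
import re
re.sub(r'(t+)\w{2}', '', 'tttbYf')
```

The pattern matches one or more of a literal 't' (captured); then exactly 2 of a word character.
Matches: at [0:5] → 'tttbY'.
Each match is replaced by ''.

'f'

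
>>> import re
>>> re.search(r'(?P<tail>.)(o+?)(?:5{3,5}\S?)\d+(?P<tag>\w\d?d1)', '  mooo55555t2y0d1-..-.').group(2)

'ooo'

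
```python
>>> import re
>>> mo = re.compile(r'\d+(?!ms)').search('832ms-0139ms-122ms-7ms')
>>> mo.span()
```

(0, 2)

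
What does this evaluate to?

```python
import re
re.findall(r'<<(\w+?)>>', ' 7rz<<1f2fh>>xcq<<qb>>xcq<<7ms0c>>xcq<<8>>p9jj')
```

['1f2fh', 'qb', '7ms0c', '8']

Matches: at [4:13] match '<<1f2fh>>', group 1 = '1f2fh'; at [16:22] match '<<qb>>', group 1 = 'qb'; at [25:34] match '<<7ms0c>>', group 1 = '7ms0c'; at [37:42] match '<<8>>', group 1 = '8'.
Because there's exactly one group, `findall` drops the full match and keeps group 1 from each hit.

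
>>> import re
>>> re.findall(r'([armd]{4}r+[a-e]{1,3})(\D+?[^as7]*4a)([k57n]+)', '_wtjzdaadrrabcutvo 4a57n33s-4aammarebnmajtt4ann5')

[('daadrrabc', 'utvo 4a', '57n'), ('ammareb', 'nmajtt4a', 'nn5')]

This matches exactly 4 of one of [armd], then one or more of a literal 'r', then 1 to 3 of a character in [a-e] (captured); then one or more of a non-digit (lazy), then zero or more of any character except [as7], then the literal '4a' (captured); then one or more of one of [k57n] (captured).
With 3 capturing groups, `findall` returns a 3-tuple per match.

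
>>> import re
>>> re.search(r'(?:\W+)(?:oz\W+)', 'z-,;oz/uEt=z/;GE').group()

'-,;oz/'

The match spans [1:7] → '-,;oz/'.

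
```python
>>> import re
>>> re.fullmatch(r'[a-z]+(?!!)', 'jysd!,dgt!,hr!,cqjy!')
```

None

The negative lookahead/lookbehind blocks any match where the forbidden context is present.
For `fullmatch`, every character of the input must be accounted for by the pattern.
Here the string isn't matched end-to-end, so the call returns None.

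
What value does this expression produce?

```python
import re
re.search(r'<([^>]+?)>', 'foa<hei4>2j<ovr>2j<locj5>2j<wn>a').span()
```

The match spans [3:9] → '<hei4>'.

(3, 9)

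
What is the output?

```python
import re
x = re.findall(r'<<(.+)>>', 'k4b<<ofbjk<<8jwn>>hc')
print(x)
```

['ofbjk<<8jwn']

Matches: at [3:18] match '<<ofbjk<<8jwn>>', group 1 = 'ofbjk<<8jwn'.
One capturing group, so `findall` returns just the captured substring from the one match — 1 in all.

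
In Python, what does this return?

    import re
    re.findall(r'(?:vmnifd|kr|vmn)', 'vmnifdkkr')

Alternation tries branches left to right and keeps the first one that lets the overall match succeed at that position.
No capturing groups, so `findall` returns the 2 full match strings.

['vmnifd', 'kr']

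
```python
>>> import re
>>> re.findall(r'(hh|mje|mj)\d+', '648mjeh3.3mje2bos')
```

['mje']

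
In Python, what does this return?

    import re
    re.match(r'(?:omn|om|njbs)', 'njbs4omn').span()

(0, 4)

`re.match` won't scan ahead — the pattern has to work from the very first character.
The match spans [0:4] → 'njbs'.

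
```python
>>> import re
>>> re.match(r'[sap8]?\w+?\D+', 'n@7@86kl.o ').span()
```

This matches optionally one of [sap8], then one or more of a word character (lazy); then one or more of a non-digit.
With `match`, the pattern is implicitly anchored at the beginning.
The match spans [0:2] → 'n@'.

(0, 2)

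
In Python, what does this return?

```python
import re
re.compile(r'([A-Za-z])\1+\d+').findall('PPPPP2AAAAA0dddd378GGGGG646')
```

['P', 'A', 'd', 'G']

`\1` has to match the exact text group 1 already captured.
Matches: at [0:6] match 'PPPPP2', group 1 = 'P'; at [6:12] match 'AAAAA0', group 1 = 'A'; at [12:19] match 'dddd378', group 1 = 'd'; at [19:27] match 'GGGGG646', group 1 = 'G'.
With a single group, `findall` returns only what that group captured — 4 items.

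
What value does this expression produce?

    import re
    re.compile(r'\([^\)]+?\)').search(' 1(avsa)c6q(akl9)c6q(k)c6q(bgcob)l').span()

Unlike `match`, `search` isn't anchored — it looks for the pattern anywhere in the string.
The match spans [2:8] → '(avsa)'.

(2, 8)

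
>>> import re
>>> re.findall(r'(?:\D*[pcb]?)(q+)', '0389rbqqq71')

['q']

This matches zero or more of a non-digit, then optionally one of [pcb] (non-capturing group); then one or more of a literal 'q' (captured).
Because there's exactly one group, `findall` drops the full match and keeps group 1 from the one hit.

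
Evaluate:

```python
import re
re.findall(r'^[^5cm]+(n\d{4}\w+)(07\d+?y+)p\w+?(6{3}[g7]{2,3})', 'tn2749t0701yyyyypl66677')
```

Pattern: anchored at the start of the string; then one or more of any character except [5cm]; then a literal 'n', then exactly 4 of a digit, then one or more of a word character (captured); then the literal '07', then one or more of a digit (lazy), then one or more of the literal 'y' (captured); then a literal 'p', then one or more of a word character (lazy); then exactly 3 of the literal '6', then 2 to 3 of one of [g7] (captured).
Matches: at [0:23] match 'tn2749t0701yyyyypl66677', groups = ('n2749t', '0701yyyyy', '66677').
Multiple groups make `findall` return tuples — one 3-tuple for the one match.

[('n2749t', '0701yyyyy', '66677')]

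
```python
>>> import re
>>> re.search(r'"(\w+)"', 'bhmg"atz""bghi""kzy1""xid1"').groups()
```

('atz',)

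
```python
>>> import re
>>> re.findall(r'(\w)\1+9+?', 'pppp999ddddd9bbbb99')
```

After group 1 captures some text, `\1` only succeeds where that same text appears again.
Matches: at [0:5] match 'pppp9', group 1 = 'p'; at [7:13] match 'ddddd9', group 1 = 'd'; at [13:18] match 'bbbb9', group 1 = 'b'.
One capturing group, so `findall` returns just the captured substring from each match — 3 in all.

['p', 'd', 'b']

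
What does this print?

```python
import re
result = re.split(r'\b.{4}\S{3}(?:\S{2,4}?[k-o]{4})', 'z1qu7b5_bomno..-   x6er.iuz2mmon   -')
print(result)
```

This matches a word boundary (`\b`, zero-width); then exactly 4 of any character, then exactly 3 of a non-whitespace character; then 2 to 4 of a non-whitespace character (lazy), then exactly 4 of a character in [k-o] (non-capturing group).
Matches to split on: at [0:13] → 'z1qu7b5_bomno'; at [19:32] → 'x6er.iuz2mmon'.
The string is cut at each match, leaving 3 pieces.

['', '..-   ', '   -']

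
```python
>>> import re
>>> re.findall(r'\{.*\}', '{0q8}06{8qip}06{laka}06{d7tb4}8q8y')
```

`findall` yields the raw match text (1 of them) because the pattern has no groups.

['{0q8}06{8qip}06{laka}06{d7tb4}']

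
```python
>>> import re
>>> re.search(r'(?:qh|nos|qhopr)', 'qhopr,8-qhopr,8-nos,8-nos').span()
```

Alternation isn't longest-match — the leftmost alternative that fits at this position is chosen.
The match spans [0:2] → 'qh'.

(0, 2)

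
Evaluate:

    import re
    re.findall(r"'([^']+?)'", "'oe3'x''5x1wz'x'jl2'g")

['oe3', '5x1wz', 'jl2']

Walking the string: at [0:5] match "'oe3'", group 1 = 'oe3'; at [7:14] match "'5x1wz'", group 1 = '5x1wz'; at [15:20] match "'jl2'", group 1 = 'jl2'.
`findall` collects group 1 from each match (3 total).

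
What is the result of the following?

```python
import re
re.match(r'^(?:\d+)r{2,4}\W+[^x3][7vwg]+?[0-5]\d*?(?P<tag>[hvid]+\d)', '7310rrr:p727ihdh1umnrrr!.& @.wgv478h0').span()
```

(0, 17)

`match` is anchored at position 0; if the pattern doesn't fit there, it returns None.
The match spans [0:17] → '7310rrr:p727ihdh1'.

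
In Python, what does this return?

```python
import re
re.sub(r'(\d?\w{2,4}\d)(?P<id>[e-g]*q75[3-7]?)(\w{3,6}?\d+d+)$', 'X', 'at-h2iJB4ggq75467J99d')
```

This matches optionally a digit, then 2 to 4 of a word character, then a digit (captured); then zero or more of a character in [e-g], then the literal 'q75', then optionally a character in [3-7] (captured as 'id'); then 3 to 6 of a word character (lazy), then one or more of a digit, then one or more of the literal 'd' (captured); then anchored at the end.
Matches: at [4:21] → '2iJB4ggq75467J99d'.
Every occurrence is swapped for 'X'.

'at-hX'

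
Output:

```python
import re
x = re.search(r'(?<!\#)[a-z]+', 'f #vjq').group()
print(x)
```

f

`(?!…)`/`(?<!…)` only lets a position through if the neighbouring text does NOT match; no characters are consumed.
The match spans [0:1] → 'f'.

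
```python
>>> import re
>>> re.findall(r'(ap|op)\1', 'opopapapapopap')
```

`\1` is not a pattern — it's the concrete string captured by group 1, re-applied verbatim.
With a single group, `findall` returns only what that group captured — 2 items.

['op', 'ap']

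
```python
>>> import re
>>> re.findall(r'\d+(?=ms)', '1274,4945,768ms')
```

['768']

The positive lookaround only admits positions where the adjacent text matches; those characters stay outside the span.
Walking the string: at [10:13] → '768'.
With no groups in the pattern, `findall` gives back each whole match — 1 here.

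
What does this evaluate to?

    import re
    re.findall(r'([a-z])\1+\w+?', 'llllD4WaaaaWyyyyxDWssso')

After group 1 captures some text, `\1` only succeeds where that same text appears again.
With a single group, `findall` returns only what that group captured — 4 items.

['l', 'a', 'y', 's']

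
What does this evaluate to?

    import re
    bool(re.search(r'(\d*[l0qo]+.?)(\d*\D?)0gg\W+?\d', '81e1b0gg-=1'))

False

Here nothing in the string fits, so the call returns None, and `bool(None)` is False.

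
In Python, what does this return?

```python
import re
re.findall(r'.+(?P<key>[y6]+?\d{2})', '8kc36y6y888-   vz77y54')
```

['y54']

Pattern: one or more of any character; then one or more of one of [y6] (lazy), then exactly 2 of a digit (captured as 'key').
Scanning left to right: at [0:22] match '8kc36y6y888-   vz77y54', group 1 = 'y54'.
Because there's exactly one group, `findall` drops the full match and keeps group 1 from the one hit.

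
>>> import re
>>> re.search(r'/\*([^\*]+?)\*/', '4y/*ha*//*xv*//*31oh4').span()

The match spans [2:8] → '/*ha*/'.

(2, 8)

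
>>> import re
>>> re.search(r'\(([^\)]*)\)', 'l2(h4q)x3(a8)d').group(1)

'h4q'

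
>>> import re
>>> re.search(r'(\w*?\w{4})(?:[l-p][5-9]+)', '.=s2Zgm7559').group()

's2Zgm7559'

The match spans [2:11] → 's2Zgm7559'.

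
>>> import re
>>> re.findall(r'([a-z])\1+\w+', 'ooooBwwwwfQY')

A backreference is literal: `\1` must see the identical characters the first group matched.
Walking the string: at [0:12] match 'ooooBwwwwfQY', group 1 = 'o'.
Because there's exactly one group, `findall` drops the full match and keeps group 1 from the one hit.

['o']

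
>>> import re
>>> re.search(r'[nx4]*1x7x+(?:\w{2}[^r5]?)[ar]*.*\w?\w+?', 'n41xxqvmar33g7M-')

This matches zero or more of one of [nx4], then the literal '1x7', then one or more of the literal 'x'; then exactly 2 of a word character, then optionally any character except [r5] (non-capturing group); then zero or more of one of [ar], then zero or more of any character, then optionally a word character; then one or more of a word character (lazy).
Here the pattern never matches, so the call returns None.

None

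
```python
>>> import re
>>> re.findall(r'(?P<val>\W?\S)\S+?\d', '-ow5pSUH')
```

This matches optionally a non-word character, then a non-whitespace character (captured as 'val'); then one or more of a non-whitespace character (lazy); then a digit.
Walking the string: at [0:4] match '-ow5', group 1 = '-o'.
`findall` collects group 1 from the one match (1 total).

['-o']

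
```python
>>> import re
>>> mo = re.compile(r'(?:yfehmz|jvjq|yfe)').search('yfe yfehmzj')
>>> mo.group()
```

Unlike `match`, `search` isn't anchored — it looks for the pattern anywhere in the string.
The match spans [0:3] → 'yfe'.

'yfe'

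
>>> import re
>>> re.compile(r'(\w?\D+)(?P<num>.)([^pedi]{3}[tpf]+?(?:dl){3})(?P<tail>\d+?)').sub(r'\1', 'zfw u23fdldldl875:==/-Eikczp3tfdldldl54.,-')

'zfw75:==/-Eikczp3tfdldldl54.,-'

The pattern matches optionally a word character, then one or more of a non-digit (captured); then any character (captured as 'num'); then exactly 3 of any character except [pedi], then one or more of one of [tpf] (lazy), then the literal 'dl' repeated 3 times (captured); then one or more of a digit (lazy) (captured as 'tail').
A `+?`/`*?`/`{m,n}?` starts at its minimum and grows only as far as needed for what follows to match.
Matches: at [0:15] → 'zfw u23fdldldl8'.
Each match is replaced using the text its own group 1 captured.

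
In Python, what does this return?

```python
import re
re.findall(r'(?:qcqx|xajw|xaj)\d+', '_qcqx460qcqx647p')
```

['qcqx460', 'qcqx647']

Matches: at [1:8] → 'qcqx460'; at [8:15] → 'qcqx647'.
`findall` yields the raw match text (2 of them) because the pattern has no groups.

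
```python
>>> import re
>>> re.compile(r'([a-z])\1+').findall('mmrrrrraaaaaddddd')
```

['m', 'r', 'a', 'd']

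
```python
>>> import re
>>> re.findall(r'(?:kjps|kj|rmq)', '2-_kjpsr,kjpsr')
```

['kjps', 'kjps']

Alternation tries branches left to right and keeps the first one that lets the overall match succeed at that position.
`findall` yields the raw match text (2 of them) because the pattern has no groups.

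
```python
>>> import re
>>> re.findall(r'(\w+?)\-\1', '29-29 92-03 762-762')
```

['29', '762']

A backreference is literal: `\1` must see the identical characters the first group matched.
Walking the string: at [0:5] match '29-29', group 1 = '29'; at [12:19] match '762-762', group 1 = '762'.
Because there's exactly one group, `findall` drops the full match and keeps group 1 from each hit.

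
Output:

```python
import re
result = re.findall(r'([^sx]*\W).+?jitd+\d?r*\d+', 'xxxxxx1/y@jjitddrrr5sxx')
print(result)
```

['1/y@']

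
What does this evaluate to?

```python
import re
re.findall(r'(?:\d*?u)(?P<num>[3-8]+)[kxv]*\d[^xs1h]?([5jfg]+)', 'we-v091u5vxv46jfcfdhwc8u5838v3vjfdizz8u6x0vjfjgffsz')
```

[('5', 'jf'), ('5838', 'jf'), ('6', 'jfjgff')]

2 groups means each result is a tuple of 2 captured strings — 3 here.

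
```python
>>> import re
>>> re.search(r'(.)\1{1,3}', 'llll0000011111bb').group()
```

`\1` has to match the exact text group 1 already captured.
Unlike `match`, `search` isn't anchored — it looks for the pattern anywhere in the string.
The match spans [0:4] → 'llll'.
Captured: group 1 = 'l'.

'llll'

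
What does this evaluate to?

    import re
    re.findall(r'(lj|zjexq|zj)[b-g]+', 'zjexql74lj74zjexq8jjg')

['zj', 'zj']

Scanning left to right: at [0:3] match 'zje', group 1 = 'zj'; at [12:15] match 'zje', group 1 = 'zj'.
`findall` collects group 1 from each match (2 total).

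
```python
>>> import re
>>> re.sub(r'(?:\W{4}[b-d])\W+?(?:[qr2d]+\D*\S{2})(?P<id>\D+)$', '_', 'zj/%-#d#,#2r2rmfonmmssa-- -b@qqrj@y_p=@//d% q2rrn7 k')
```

'zj/%-#d#,#2r2rmfonmmssa-- -b@qqrj@y_p_'

Pattern: exactly 4 of a non-word character, then a character in [b-d] (non-capturing group); then one or more of a non-word character (lazy); then one or more of one of [qr2d], then zero or more of a non-digit, then exactly 2 of a non-whitespace character (non-capturing group); then one or more of a non-digit (captured as 'id'); then anchored at the end.
Matches: at [37:52] → '=@//d% q2rrn7 k'.
`sub` substitutes '_' at each match site.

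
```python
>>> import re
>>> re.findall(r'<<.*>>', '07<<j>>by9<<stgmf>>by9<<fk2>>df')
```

['<<j>>by9<<stgmf>>by9<<fk2>>']

Scanning left to right: at [2:29] → '<<j>>by9<<stgmf>>by9<<fk2>>'.
No capturing groups, so `findall` returns the 1 full match string.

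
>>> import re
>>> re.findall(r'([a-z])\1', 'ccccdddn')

The backreference `\1` re-matches whatever the first group consumed, character for character.
With a single group, `findall` returns only what that group captured — 3 items.

['c', 'c', 'd']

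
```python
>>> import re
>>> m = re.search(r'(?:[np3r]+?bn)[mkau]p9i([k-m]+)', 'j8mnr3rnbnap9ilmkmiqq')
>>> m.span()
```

(3, 18)

The pattern matches one or more of one of [np3r] (lazy), then a literal 'b', then a literal 'n' (non-capturing group); then one of [mkau], then the literal 'p9i'; then one or more of a character in [k-m] (captured).
`re.search` scans for the first position where the pattern succeeds.
The match spans [3:18] → 'nr3rnbnap9ilmkm'.
Captured: group 1 = 'lmkm'.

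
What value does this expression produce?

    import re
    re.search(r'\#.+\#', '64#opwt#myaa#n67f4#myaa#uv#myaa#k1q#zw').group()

'#opwt#myaa#n67f4#myaa#uv#myaa#k1q#'

Unlike `match`, `search` isn't anchored — it looks for the pattern anywhere in the string.
The match spans [2:36] → '#opwt#myaa#n67f4#myaa#uv#myaa#k1q#'.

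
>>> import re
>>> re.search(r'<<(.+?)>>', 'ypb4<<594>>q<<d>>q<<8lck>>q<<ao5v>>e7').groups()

('594',)

Lazy quantifiers expand one character at a time until the remainder of the pattern can match.
`re.search` tries every starting position until one works.
The match spans [4:11] → '<<594>>'.
Captured: group 1 = '594'.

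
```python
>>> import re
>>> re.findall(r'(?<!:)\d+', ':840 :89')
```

['40', '9']

The negative lookahead/lookbehind blocks any match where the forbidden context is present.
Matches: at [2:4] → '40'; at [7:8] → '9'.
No capturing groups, so `findall` returns the 2 full match strings.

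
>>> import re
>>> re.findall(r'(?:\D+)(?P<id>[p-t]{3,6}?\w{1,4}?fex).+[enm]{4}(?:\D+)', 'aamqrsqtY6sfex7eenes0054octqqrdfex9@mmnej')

['sqtY6sfex']

The pattern matches one or more of a non-digit (non-capturing group); then 3 to 6 of a character in [p-t] (lazy), then 1 to 4 of a word character (lazy), then the literal 'fex' (captured as 'id'); then one or more of any character, then exactly 4 of one of [enm]; then one or more of a non-digit (non-capturing group).
Matches: at [0:41] match 'aamqrsqtY6sfex7eenes0054octqqrdfex9@mmnej', group 1 = 'sqtY6sfex'.
One capturing group, so `findall` returns just the captured substring from the one match — 1 in all.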